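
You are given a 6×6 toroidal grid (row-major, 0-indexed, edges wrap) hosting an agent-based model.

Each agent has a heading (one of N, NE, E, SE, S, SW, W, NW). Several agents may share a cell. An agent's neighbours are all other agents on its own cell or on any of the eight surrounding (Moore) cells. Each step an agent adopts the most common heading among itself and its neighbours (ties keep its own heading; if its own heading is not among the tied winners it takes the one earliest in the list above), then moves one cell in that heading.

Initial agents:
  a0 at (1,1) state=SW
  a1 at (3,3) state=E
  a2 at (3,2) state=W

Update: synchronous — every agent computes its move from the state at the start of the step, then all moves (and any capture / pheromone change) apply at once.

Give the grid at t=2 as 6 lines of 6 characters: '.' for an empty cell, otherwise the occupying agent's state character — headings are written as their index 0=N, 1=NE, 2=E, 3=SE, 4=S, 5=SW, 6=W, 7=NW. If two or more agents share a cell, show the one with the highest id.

......
......
......
6....2
......
......

t=1: a0@(2,0):SW a1@(3,4):E a2@(3,1):W
t=2: a0@(3,5):SW a1@(3,5):E a2@(3,0):W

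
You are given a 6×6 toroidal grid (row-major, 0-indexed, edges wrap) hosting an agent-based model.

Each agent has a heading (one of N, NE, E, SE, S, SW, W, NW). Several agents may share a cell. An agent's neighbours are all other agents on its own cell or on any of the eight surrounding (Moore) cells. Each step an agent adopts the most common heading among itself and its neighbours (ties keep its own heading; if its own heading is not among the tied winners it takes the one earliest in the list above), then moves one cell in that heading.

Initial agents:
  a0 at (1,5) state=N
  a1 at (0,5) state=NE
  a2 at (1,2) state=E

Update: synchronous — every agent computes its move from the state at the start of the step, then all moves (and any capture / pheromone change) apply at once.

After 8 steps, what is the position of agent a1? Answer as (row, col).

t=1: a0@(0,5):N a1@(5,0):NE a2@(1,3):E
t=2: a0@(5,5):N a1@(4,1):NE a2@(1,4):E
t=3: a0@(4,5):N a1@(3,2):NE a2@(1,5):E
t=4: a0@(3,5):N a1@(2,3):NE a2@(1,0):E
t=5: a0@(2,5):N a1@(1,4):NE a2@(1,1):E
t=6: a0@(1,5):N a1@(0,5):NE a2@(1,2):E
t=7: a0@(0,5):N a1@(5,0):NE a2@(1,3):E
t=8: a0@(5,5):N a1@(4,1):NE a2@(1,4):E

(4, 1)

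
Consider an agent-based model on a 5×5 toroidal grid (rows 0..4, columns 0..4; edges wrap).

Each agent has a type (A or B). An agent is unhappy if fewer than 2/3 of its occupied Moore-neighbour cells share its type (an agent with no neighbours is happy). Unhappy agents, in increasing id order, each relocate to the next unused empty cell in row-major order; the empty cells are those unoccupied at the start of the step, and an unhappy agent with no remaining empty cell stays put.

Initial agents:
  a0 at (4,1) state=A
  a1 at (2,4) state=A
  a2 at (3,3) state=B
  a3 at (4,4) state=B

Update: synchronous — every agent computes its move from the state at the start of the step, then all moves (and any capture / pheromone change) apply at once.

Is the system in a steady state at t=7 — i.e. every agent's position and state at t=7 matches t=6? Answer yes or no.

t=1: a0@(4,1):A a1@(0,0):A a2@(0,1):B a3@(4,4):B
t=2: a0@(0,2):A a1@(0,3):A a2@(0,4):B a3@(1,0):B
t=3: a0@(0,2):A a1@(0,0):A a2@(0,1):B a3@(1,0):B
t=4: a0@(0,3):A a1@(0,4):A a2@(1,1):B a3@(1,2):B
t=5: a0@(0,0):A a1@(0,4):A a2@(1,1):B a3@(0,1):B
t=6: a0@(0,2):A a1@(0,4):A a2@(0,3):B a3@(1,0):B
t=7: a0@(0,0):A a1@(0,1):A a2@(1,1):B a3@(1,2):B

no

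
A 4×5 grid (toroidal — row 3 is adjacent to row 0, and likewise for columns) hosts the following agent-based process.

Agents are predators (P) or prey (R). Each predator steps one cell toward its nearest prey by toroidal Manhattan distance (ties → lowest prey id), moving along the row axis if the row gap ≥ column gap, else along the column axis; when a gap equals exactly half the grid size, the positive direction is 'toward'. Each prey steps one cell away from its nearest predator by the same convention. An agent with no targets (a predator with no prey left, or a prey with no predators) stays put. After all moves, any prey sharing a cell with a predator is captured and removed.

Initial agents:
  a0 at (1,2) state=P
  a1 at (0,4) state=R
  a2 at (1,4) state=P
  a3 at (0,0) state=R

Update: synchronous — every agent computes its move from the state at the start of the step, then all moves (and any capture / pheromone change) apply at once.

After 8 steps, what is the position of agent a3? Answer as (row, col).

(2, 1)

t=1: a0@(1,3):P a1@(3,4):R a2@(0,4):P a3@(3,0):R
t=2: a0@(2,3):P a1@(2,4):R a2@(3,4):P a3@(2,0):R
t=3: a0@(2,4):P a1@(2,0):R a2@(2,4):P a3@(2,1):R
t=4: a0@(2,0):P a1@(2,1):R a2@(2,0):P a3@(2,2):R
t=5: a0@(2,1):P a1@(2,2):R a2@(2,1):P a3@(2,3):R
t=6: a0@(2,2):P a1@(2,3):R a2@(2,2):P a3@(2,4):R
t=7: a0@(2,3):P a1@(2,4):R a2@(2,3):P a3@(2,0):R
t=8: a0@(2,4):P a1@(2,0):R a2@(2,4):P a3@(2,1):R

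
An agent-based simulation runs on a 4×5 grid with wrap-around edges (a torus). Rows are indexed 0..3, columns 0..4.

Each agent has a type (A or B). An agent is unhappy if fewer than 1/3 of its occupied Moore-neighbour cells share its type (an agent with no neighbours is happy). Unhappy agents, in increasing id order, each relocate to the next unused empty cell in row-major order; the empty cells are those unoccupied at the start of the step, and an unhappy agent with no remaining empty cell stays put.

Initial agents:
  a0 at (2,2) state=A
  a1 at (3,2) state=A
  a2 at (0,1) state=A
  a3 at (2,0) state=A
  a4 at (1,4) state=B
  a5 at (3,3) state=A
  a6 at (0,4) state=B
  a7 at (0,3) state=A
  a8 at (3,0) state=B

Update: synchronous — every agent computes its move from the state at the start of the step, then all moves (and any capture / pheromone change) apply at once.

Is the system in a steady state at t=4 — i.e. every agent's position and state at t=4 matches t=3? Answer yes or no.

yes

t=1: a0@(2,2):A a1@(3,2):A a2@(0,1):A a3@(0,0):A a4@(1,4):B a5@(3,3):A a6@(0,4):B a7@(0,3):A a8@(3,0):B
t=2: a0@(2,2):A a1@(3,2):A a2@(0,1):A a3@(0,2):A a4@(1,4):B a5@(3,3):A a6@(0,4):B a7@(0,3):A a8@(3,0):B
t=3: (unchanged — steady state)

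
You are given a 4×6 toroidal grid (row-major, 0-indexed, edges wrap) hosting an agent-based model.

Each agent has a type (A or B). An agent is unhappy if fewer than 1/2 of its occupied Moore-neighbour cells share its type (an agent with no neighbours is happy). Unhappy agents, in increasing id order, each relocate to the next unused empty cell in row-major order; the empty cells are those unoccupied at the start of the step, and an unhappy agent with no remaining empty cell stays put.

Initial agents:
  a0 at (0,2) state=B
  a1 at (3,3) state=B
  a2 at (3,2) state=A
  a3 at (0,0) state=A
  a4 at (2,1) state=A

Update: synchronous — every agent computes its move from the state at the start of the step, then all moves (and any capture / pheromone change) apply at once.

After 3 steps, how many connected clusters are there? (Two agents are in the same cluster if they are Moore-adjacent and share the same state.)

3

t=1: a0@(0,2):B a1@(3,3):B a2@(0,1):A a3@(0,0):A a4@(2,1):A
t=2: (unchanged — steady state)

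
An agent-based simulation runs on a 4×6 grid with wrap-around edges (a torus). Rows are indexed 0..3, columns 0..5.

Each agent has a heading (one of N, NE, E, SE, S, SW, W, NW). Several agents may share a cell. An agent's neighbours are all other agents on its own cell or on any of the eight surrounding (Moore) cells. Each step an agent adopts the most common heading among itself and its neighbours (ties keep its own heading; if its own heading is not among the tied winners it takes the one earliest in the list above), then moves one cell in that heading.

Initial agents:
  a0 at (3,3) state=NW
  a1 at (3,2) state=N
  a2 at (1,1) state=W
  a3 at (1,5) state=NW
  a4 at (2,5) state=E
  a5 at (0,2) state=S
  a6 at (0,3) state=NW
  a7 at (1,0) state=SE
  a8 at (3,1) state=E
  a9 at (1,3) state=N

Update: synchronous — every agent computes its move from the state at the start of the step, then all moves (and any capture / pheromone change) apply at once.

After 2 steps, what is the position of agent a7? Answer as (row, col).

(1, 0)

t=1: a0@(2,2):NW a1@(2,1):NW a2@(1,0):W a3@(0,4):NW a4@(2,0):E a5@(3,2):N a6@(3,2):NW a7@(2,1):SE a8@(3,2):E a9@(0,3):N
t=2: a0@(1,1):NW a1@(1,0):NW a2@(1,5):W a3@(3,3):NW a4@(2,1):E a5@(2,1):NW a6@(2,1):NW a7@(1,0):NW a8@(2,1):NW a9@(3,3):N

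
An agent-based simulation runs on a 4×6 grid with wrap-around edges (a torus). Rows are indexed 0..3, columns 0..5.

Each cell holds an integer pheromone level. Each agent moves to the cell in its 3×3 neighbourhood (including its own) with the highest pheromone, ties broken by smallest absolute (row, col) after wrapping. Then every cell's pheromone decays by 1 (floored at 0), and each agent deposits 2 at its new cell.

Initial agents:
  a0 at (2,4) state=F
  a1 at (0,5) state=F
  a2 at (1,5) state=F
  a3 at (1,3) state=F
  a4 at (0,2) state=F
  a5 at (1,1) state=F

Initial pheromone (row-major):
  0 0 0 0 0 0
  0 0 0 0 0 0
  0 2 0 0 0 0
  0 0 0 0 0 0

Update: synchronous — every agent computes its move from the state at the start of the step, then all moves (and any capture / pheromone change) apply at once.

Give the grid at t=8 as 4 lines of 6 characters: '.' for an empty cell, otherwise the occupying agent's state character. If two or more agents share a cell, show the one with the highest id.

t=1: a0@(1,3) a1@(0,0) a2@(0,0) a3@(0,2) a4@(0,1) a5@(2,1) | pheromone: 4 2 2 0 0 0 / 0 0 0 2 0 0 / 0 3 0 0 0 0 / 0 0 0 0 0 0
t=2: a0@(0,2) a1@(0,0) a2@(0,0) a3@(0,1) a4@(0,0) a5@(2,1) | pheromone: 9 3 3 0 0 0 / 0 0 0 1 0 0 / 0 4 0 0 0 0 / 0 0 0 0 0 0
t=3: a0@(0,1) a1@(0,0) a2@(0,0) a3@(0,0) a4@(0,0) a5@(2,1) | pheromone: 16 4 2 0 0 0 / 0 0 0 0 0 0 / 0 5 0 0 0 0 / 0 0 0 0 0 0
t=4: a0@(0,0) a1@(0,0) a2@(0,0) a3@(0,0) a4@(0,0) a5@(2,1) | pheromone: 25 3 1 0 0 0 / 0 0 0 0 0 0 / 0 6 0 0 0 0 / 0 0 0 0 0 0
t=5: a0@(0,0) a1@(0,0) a2@(0,0) a3@(0,0) a4@(0,0) a5@(2,1) | pheromone: 34 2 0 0 0 0 / 0 0 0 0 0 0 / 0 7 0 0 0 0 / 0 0 0 0 0 0
t=6: a0@(0,0) a1@(0,0) a2@(0,0) a3@(0,0) a4@(0,0) a5@(2,1) | pheromone: 43 1 0 0 0 0 / 0 0 0 0 0 0 / 0 8 0 0 0 0 / 0 0 0 0 0 0
t=7: a0@(0,0) a1@(0,0) a2@(0,0) a3@(0,0) a4@(0,0) a5@(2,1) | pheromone: 52 0 0 0 0 0 / 0 0 0 0 0 0 / 0 9 0 0 0 0 / 0 0 0 0 0 0
t=8: a0@(0,0) a1@(0,0) a2@(0,0) a3@(0,0) a4@(0,0) a5@(2,1) | pheromone: 61 0 0 0 0 0 / 0 0 0 0 0 0 / 0 10 0 0 0 0 / 0 0 0 0 0 0

F.....
......
.F....
......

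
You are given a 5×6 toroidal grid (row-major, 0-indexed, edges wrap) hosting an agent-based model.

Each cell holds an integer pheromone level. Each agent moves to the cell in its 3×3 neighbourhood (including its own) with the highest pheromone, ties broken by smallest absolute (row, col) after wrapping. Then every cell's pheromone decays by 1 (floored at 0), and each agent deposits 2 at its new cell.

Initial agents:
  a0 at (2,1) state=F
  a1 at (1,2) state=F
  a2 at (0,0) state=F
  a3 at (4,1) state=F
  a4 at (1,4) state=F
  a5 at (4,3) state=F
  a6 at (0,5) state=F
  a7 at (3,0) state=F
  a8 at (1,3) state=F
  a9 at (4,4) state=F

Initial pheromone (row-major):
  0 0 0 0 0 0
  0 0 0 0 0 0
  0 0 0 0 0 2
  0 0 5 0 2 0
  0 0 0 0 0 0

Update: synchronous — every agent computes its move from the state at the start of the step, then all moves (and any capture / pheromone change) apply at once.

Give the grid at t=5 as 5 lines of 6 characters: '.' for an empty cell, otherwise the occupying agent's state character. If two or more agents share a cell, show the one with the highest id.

t=1: a0@(3,2) a1@(0,1) a2@(0,0) a3@(3,2) a4@(2,5) a5@(3,2) a6@(0,0) a7@(2,5) a8@(0,2) a9@(3,4) | pheromone: 4 2 2 0 0 0 / 0 0 0 0 0 0 / 0 0 0 0 0 5 / 0 0 10 0 3 0 / 0 0 0 0 0 0
t=2: a0@(3,2) a1@(0,0) a2@(0,0) a3@(3,2) a4@(2,5) a5@(3,2) a6@(0,0) a7@(2,5) a8@(0,1) a9@(2,5) | pheromone: 9 3 1 0 0 0 / 0 0 0 0 0 0 / 0 0 0 0 0 10 / 0 0 15 0 2 0 / 0 0 0 0 0 0
t=3: a0@(3,2) a1@(0,0) a2@(0,0) a3@(3,2) a4@(2,5) a5@(3,2) a6@(0,0) a7@(2,5) a8@(0,0) a9@(2,5) | pheromone: 16 2 0 0 0 0 / 0 0 0 0 0 0 / 0 0 0 0 0 15 / 0 0 20 0 1 0 / 0 0 0 0 0 0
t=4: a0@(3,2) a1@(0,0) a2@(0,0) a3@(3,2) a4@(2,5) a5@(3,2) a6@(0,0) a7@(2,5) a8@(0,0) a9@(2,5) | pheromone: 23 1 0 0 0 0 / 0 0 0 0 0 0 / 0 0 0 0 0 20 / 0 0 25 0 0 0 / 0 0 0 0 0 0
t=5: a0@(3,2) a1@(0,0) a2@(0,0) a3@(3,2) a4@(2,5) a5@(3,2) a6@(0,0) a7@(2,5) a8@(0,0) a9@(2,5) | pheromone: 30 0 0 0 0 0 / 0 0 0 0 0 0 / 0 0 0 0 0 25 / 0 0 30 0 0 0 / 0 0 0 0 0 0

F.....
......
.....F
..F...
......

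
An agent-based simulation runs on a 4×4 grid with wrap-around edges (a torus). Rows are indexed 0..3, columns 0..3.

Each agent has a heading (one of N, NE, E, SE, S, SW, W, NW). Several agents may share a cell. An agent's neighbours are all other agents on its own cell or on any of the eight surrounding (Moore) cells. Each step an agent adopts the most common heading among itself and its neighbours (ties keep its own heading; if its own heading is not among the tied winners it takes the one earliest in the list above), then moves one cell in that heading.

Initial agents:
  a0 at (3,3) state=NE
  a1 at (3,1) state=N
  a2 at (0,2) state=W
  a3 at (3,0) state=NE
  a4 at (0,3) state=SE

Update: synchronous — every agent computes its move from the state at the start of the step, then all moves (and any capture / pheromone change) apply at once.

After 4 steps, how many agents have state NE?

t=1: a0@(2,0):NE a1@(2,1):N a2@(0,1):W a3@(2,1):NE a4@(3,0):NE
t=2: a0@(1,1):NE a1@(1,2):NE a2@(0,0):W a3@(1,2):NE a4@(2,1):NE
t=3: a0@(0,2):NE a1@(0,3):NE a2@(0,3):W a3@(0,3):NE a4@(1,2):NE
t=4: a0@(3,3):NE a1@(3,0):NE a2@(3,0):NE a3@(3,0):NE a4@(0,3):NE

5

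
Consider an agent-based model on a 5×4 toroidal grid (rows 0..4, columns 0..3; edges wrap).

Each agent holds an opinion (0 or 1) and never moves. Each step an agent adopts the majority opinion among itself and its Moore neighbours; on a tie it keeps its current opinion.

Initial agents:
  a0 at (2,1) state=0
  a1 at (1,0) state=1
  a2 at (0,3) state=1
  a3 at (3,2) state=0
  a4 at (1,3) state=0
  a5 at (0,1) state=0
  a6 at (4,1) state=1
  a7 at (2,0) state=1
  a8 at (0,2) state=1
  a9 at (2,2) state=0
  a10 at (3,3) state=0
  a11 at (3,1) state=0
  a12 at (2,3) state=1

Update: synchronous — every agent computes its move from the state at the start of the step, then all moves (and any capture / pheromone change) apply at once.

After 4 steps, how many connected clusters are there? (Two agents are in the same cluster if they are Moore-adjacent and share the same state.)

t=1: a0@(2,1):0 a1@(1,0):1 a2@(0,3):1 a3@(3,2):0 a4@(1,3):1 a5@(0,1):1 a6@(4,1):0 a7@(2,0):0 a8@(0,2):1 a9@(2,2):0 a10@(3,3):0 a11@(3,1):0 a12@(2,3):0
t=2: (unchanged — steady state)

2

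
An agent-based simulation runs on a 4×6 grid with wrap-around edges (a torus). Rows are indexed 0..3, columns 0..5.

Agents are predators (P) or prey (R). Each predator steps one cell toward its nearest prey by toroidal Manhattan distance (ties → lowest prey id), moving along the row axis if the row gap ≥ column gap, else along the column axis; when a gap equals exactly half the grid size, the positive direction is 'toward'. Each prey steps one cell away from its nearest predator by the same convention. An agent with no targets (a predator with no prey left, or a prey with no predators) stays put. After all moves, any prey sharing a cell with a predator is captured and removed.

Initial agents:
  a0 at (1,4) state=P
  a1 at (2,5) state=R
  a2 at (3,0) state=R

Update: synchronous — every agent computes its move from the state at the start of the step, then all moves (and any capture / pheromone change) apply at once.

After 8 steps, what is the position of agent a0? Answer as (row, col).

(1, 4)

t=1: a0@(2,4):P a1@(3,5):R a2@(2,0):R
t=2: a0@(3,4):P a1@(0,5):R a2@(2,1):R
t=3: a0@(0,4):P a1@(1,5):R a2@(2,0):R
t=4: a0@(1,4):P a1@(2,5):R a2@(1,0):R
t=5: a0@(2,4):P a1@(3,5):R a2@(1,1):R
t=6: a0@(3,4):P a1@(0,5):R a2@(1,0):R
t=7: a0@(0,4):P a1@(1,5):R a2@(0,0):R
t=8: a0@(1,4):P a1@(2,5):R a2@(0,1):R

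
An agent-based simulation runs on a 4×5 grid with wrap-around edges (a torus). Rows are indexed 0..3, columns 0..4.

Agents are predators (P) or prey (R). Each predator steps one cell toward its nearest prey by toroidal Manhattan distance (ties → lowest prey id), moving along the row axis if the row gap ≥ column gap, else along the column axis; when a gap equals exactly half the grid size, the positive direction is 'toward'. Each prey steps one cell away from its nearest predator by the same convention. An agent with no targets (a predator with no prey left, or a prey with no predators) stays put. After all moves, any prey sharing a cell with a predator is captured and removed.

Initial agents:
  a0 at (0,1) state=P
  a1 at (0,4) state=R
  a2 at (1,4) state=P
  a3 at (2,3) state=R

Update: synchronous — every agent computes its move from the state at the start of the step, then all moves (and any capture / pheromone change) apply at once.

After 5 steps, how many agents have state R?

2

t=1: a0@(0,0):P a1@(3,4):R a2@(0,4):P a3@(3,3):R
t=2: a0@(3,0):P a1@(2,4):R a2@(3,4):P a3@(2,3):R
t=3: a0@(2,0):P a1@(1,4):R a2@(2,4):P a3@(1,3):R
t=4: a0@(1,0):P a1@(0,4):R a2@(1,4):P a3@(0,3):R
t=5: a0@(0,0):P a1@(3,4):R a2@(0,4):P a3@(3,3):R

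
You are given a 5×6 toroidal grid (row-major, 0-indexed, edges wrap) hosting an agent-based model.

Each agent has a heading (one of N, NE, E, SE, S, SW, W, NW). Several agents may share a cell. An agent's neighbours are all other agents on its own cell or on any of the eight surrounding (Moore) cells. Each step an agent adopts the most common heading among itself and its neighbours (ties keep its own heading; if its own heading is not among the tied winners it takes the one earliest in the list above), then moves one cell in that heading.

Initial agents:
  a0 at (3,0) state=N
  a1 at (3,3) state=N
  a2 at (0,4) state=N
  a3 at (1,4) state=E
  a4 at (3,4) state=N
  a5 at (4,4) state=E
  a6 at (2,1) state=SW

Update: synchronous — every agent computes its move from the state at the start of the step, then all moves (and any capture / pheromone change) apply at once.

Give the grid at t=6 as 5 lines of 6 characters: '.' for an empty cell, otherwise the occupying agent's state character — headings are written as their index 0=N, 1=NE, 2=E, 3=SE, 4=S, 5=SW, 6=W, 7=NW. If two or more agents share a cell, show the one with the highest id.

....2.
....2.
...00.
....0.
......

t=1: a0@(2,0):N a1@(2,3):N a2@(0,5):E a3@(1,5):E a4@(2,4):N a5@(3,4):N a6@(3,0):SW
t=2: a0@(1,0):N a1@(1,3):N a2@(0,0):E a3@(1,0):E a4@(1,4):N a5@(2,4):N a6@(4,5):SW
t=3: a0@(1,1):E a1@(0,3):N a2@(0,1):E a3@(1,1):E a4@(0,4):N a5@(1,4):N a6@(0,4):SW
t=4: a0@(1,2):E a1@(4,3):N a2@(0,2):E a3@(1,2):E a4@(4,4):N a5@(0,4):N a6@(4,4):N
t=5: a0@(1,3):E a1@(3,3):N a2@(0,3):E a3@(1,3):E a4@(3,4):N a5@(4,4):N a6@(3,4):N
t=6: a0@(1,4):E a1@(2,3):N a2@(0,4):E a3@(1,4):E a4@(2,4):N a5@(3,4):N a6@(2,4):N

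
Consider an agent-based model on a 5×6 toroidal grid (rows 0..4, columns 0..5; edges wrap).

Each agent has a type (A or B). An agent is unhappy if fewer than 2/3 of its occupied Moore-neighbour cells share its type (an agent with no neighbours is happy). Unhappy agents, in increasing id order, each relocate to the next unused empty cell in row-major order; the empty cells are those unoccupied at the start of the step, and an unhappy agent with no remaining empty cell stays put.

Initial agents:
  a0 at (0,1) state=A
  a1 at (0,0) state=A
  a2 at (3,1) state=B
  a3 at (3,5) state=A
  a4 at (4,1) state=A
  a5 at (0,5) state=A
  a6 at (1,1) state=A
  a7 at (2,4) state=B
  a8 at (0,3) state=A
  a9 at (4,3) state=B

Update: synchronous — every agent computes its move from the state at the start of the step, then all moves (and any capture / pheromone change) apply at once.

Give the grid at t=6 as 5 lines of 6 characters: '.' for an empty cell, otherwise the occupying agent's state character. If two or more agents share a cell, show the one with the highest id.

t=1: a0@(0,1):A a1@(0,0):A a2@(0,2):B a3@(0,4):A a4@(4,1):A a5@(0,5):A a6@(1,1):A a7@(1,0):B a8@(1,2):A a9@(1,3):B
t=2: a0@(0,1):A a1@(0,0):A a2@(0,3):B a3@(1,4):A a4@(4,1):A a5@(0,5):A a6@(1,5):A a7@(2,0):B a8@(2,1):A a9@(2,2):B
t=3: a0@(0,1):A a1@(0,0):A a2@(0,2):B a3@(1,4):A a4@(4,1):A a5@(0,5):A a6@(1,5):A a7@(0,4):B a8@(1,0):A a9@(1,1):B
t=4: a0@(0,3):A a1@(0,0):A a2@(1,2):B a3@(1,4):A a4@(4,1):A a5@(0,5):A a6@(1,5):A a7@(1,3):B a8@(1,0):A a9@(2,0):B
t=5: a0@(0,1):A a1@(0,0):A a2@(0,2):B a3@(1,4):A a4@(4,1):A a5@(0,5):A a6@(1,5):A a7@(0,4):B a8@(1,0):A a9@(1,1):B
t=6: a0@(0,3):A a1@(0,0):A a2@(1,2):B a3@(1,4):A a4@(4,1):A a5@(0,5):A a6@(1,5):A a7@(1,3):B a8@(1,0):A a9@(2,0):B

A..A.A
A.BBAA
B.....
......
.A....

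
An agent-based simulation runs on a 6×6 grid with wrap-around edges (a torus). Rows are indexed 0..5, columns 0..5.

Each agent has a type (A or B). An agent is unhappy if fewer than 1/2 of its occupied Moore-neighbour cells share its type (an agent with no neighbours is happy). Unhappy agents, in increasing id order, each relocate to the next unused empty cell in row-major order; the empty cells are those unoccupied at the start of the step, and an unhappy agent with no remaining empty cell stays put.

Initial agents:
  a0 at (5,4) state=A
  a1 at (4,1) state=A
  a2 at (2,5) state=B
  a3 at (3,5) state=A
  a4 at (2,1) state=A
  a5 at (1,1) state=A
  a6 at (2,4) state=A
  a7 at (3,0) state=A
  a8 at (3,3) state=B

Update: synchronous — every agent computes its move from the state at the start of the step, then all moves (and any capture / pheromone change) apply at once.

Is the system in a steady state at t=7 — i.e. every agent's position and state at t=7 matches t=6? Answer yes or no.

yes

t=1: a0@(5,4):A a1@(4,1):A a2@(0,0):B a3@(3,5):A a4@(2,1):A a5@(1,1):A a6@(0,1):A a7@(3,0):A a8@(0,2):B
t=2: a0@(5,4):A a1@(4,1):A a2@(0,3):B a3@(3,5):A a4@(2,1):A a5@(1,1):A a6@(0,4):A a7@(3,0):A a8@(0,5):B
t=3: a0@(0,0):A a1@(4,1):A a2@(0,1):B a3@(3,5):A a4@(2,1):A a5@(1,1):A a6@(0,2):A a7@(3,0):A a8@(1,0):B
t=4: a0@(0,3):A a1@(4,1):A a2@(0,4):B a3@(3,5):A a4@(2,1):A a5@(1,1):A a6@(0,2):A a7@(3,0):A a8@(0,5):B
t=5: (unchanged — steady state)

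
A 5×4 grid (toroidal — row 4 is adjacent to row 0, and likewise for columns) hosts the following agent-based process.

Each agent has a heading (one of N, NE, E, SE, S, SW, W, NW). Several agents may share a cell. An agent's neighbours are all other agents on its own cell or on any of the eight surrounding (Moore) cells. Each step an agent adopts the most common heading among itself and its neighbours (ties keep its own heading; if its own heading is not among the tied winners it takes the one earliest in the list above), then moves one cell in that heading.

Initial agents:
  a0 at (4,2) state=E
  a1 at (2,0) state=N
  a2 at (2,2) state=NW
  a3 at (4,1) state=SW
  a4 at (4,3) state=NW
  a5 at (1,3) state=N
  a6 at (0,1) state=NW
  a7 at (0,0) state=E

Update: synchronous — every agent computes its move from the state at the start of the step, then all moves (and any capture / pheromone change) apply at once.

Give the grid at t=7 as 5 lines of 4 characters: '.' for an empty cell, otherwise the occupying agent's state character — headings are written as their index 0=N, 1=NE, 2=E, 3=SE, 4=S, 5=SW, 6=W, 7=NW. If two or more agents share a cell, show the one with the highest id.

t=1: a0@(3,1):NW a1@(1,0):N a2@(1,1):NW a3@(4,2):E a4@(4,0):E a5@(0,3):N a6@(0,2):E a7@(4,3):NW
t=2: a0@(3,2):E a1@(0,0):N a2@(0,0):NW a3@(4,3):E a4@(3,3):NW a5@(0,0):E a6@(0,3):E a7@(4,0):E
t=3: a0@(3,3):E a1@(0,1):E a2@(0,1):E a3@(4,0):E a4@(3,0):E a5@(0,1):E a6@(0,0):E a7@(4,1):E
t=4: a0@(3,0):E a1@(0,2):E a2@(0,2):E a3@(4,1):E a4@(3,1):E a5@(0,2):E a6@(0,1):E a7@(4,2):E
t=5: a0@(3,1):E a1@(0,3):E a2@(0,3):E a3@(4,2):E a4@(3,2):E a5@(0,3):E a6@(0,2):E a7@(4,3):E
t=6: a0@(3,2):E a1@(0,0):E a2@(0,0):E a3@(4,3):E a4@(3,3):E a5@(0,0):E a6@(0,3):E a7@(4,0):E
t=7: a0@(3,3):E a1@(0,1):E a2@(0,1):E a3@(4,0):E a4@(3,0):E a5@(0,1):E a6@(0,0):E a7@(4,1):E

22..
....
....
2..2
22..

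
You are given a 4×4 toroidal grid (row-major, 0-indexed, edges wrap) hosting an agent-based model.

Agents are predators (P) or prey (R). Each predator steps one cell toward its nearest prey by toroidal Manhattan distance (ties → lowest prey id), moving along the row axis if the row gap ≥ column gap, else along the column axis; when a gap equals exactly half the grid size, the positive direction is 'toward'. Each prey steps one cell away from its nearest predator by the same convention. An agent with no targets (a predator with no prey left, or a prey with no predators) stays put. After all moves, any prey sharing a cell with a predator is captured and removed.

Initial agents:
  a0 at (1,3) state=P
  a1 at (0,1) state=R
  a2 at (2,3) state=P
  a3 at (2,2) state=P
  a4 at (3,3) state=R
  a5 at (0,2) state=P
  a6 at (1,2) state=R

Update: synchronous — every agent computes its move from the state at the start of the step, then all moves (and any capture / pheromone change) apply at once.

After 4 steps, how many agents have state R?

1

t=1: a0@(1,2):P a1@(0,0):R a2@(3,3):P a3@(1,2):P a4@(0,3):R a5@(0,1):P a6@(1,1):R
t=2: a0@(1,1):P a2@(0,3):P a3@(1,1):P a4@(1,3):R a5@(0,0):P a6@(1,0):R
t=3: a0@(1,0):P a2@(1,3):P a3@(1,0):P a4@(2,3):R a5@(1,0):P
t=4: a0@(2,0):P a2@(2,3):P a3@(2,0):P a4@(3,3):R a5@(2,0):P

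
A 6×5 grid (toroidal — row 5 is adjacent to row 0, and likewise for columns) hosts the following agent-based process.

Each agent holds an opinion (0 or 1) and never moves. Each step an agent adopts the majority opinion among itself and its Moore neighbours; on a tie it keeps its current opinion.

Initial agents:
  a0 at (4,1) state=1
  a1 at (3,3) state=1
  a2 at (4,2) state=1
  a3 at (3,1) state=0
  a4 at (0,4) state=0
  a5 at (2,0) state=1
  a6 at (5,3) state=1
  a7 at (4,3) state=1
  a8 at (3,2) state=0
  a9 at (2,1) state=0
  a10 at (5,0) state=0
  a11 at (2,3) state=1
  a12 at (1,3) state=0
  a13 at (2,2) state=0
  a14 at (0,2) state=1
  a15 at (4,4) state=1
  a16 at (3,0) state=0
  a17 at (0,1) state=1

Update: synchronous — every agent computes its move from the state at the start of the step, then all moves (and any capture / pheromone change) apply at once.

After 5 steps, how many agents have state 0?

t=1: a0@(4,1):0 a1@(3,3):1 a2@(4,2):1 a3@(3,1):0 a4@(0,4):0 a5@(2,0):0 a6@(5,3):1 a7@(4,3):1 a8@(3,2):1 a9@(2,1):0 a10@(5,0):1 a11@(2,3):0 a12@(1,3):0 a13@(2,2):0 a14@(0,2):1 a15@(4,4):1 a16@(3,0):0 a17@(0,1):1
t=2: a0@(4,1):0 a1@(3,3):1 a2@(4,2):1 a3@(3,1):0 a4@(0,4):0 a5@(2,0):0 a6@(5,3):1 a7@(4,3):1 a8@(3,2):0 a9@(2,1):0 a10@(5,0):1 a11@(2,3):0 a12@(1,3):0 a13@(2,2):0 a14@(0,2):1 a15@(4,4):1 a16@(3,0):0 a17@(0,1):1
t=3: (unchanged — steady state)

10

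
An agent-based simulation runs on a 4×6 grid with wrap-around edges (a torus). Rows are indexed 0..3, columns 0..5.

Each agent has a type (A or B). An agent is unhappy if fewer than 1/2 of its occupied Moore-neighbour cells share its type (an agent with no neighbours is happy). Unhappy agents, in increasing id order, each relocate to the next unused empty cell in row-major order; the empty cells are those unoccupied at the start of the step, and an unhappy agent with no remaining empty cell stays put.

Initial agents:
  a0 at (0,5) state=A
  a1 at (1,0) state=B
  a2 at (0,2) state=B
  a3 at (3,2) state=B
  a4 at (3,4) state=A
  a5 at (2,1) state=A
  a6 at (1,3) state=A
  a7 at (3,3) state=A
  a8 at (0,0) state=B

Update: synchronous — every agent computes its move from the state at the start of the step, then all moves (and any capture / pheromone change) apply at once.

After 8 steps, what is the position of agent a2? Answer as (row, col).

t=1: a0@(0,1):A a1@(0,3):B a2@(0,4):B a3@(1,1):B a4@(3,4):A a5@(1,2):A a6@(1,4):A a7@(1,5):A a8@(0,0):B
t=2: a0@(0,2):A a1@(0,5):B a2@(1,0):B a3@(1,3):B a4@(2,0):A a5@(2,1):A a6@(2,2):A a7@(2,3):A a8@(2,4):B
t=3: a0@(0,0):A a1@(0,5):B a2@(0,1):B a3@(0,3):B a4@(2,0):A a5@(2,1):A a6@(2,2):A a7@(0,4):A a8@(2,4):B
t=4: a0@(0,2):A a1@(1,0):B a2@(1,1):B a3@(1,2):B a4@(2,0):A a5@(2,1):A a6@(2,2):A a7@(1,3):A a8@(2,4):B
t=5: a0@(0,0):A a1@(0,1):B a2@(0,3):B a3@(0,4):B a4@(0,5):A a5@(1,4):A a6@(2,2):A a7@(1,3):A a8@(1,5):B
t=6: a0@(0,2):A a1@(1,0):B a2@(1,1):B a3@(1,2):B a4@(0,5):A a5@(2,0):A a6@(2,2):A a7@(1,3):A a8@(2,1):B
t=7: a0@(0,0):A a1@(1,0):B a2@(1,1):B a3@(0,1):B a4@(0,3):A a5@(0,4):A a6@(1,4):A a7@(1,3):A a8@(2,1):B
t=8: a0@(0,2):A a1@(1,0):B a2@(1,1):B a3@(0,1):B a4@(0,3):A a5@(0,4):A a6@(1,4):A a7@(1,3):A a8@(2,1):B

(1, 1)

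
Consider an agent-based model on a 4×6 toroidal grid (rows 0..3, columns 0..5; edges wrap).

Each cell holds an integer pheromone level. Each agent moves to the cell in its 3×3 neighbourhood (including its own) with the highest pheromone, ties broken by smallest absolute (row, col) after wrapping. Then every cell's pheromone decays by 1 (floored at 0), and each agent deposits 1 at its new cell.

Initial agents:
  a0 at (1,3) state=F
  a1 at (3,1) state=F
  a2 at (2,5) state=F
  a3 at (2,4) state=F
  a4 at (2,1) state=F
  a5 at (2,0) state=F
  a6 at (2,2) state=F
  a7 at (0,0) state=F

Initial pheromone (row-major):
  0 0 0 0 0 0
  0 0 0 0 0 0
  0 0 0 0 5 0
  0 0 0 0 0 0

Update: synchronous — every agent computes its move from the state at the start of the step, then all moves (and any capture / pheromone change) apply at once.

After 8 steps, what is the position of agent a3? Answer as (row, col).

(2, 4)

t=1: a0@(2,4) a1@(0,0) a2@(2,4) a3@(2,4) a4@(1,0) a5@(1,0) a6@(1,1) a7@(0,0) | pheromone: 2 0 0 0 0 0 / 2 1 0 0 0 0 / 0 0 0 0 7 0 / 0 0 0 0 0 0
t=2: a0@(2,4) a1@(0,0) a2@(2,4) a3@(2,4) a4@(0,0) a5@(0,0) a6@(0,0) a7@(0,0) | pheromone: 6 0 0 0 0 0 / 1 0 0 0 0 0 / 0 0 0 0 9 0 / 0 0 0 0 0 0
t=3: a0@(2,4) a1@(0,0) a2@(2,4) a3@(2,4) a4@(0,0) a5@(0,0) a6@(0,0) a7@(0,0) | pheromone: 10 0 0 0 0 0 / 0 0 0 0 0 0 / 0 0 0 0 11 0 / 0 0 0 0 0 0
t=4: a0@(2,4) a1@(0,0) a2@(2,4) a3@(2,4) a4@(0,0) a5@(0,0) a6@(0,0) a7@(0,0) | pheromone: 14 0 0 0 0 0 / 0 0 0 0 0 0 / 0 0 0 0 13 0 / 0 0 0 0 0 0
t=5: a0@(2,4) a1@(0,0) a2@(2,4) a3@(2,4) a4@(0,0) a5@(0,0) a6@(0,0) a7@(0,0) | pheromone: 18 0 0 0 0 0 / 0 0 0 0 0 0 / 0 0 0 0 15 0 / 0 0 0 0 0 0
t=6: a0@(2,4) a1@(0,0) a2@(2,4) a3@(2,4) a4@(0,0) a5@(0,0) a6@(0,0) a7@(0,0) | pheromone: 22 0 0 0 0 0 / 0 0 0 0 0 0 / 0 0 0 0 17 0 / 0 0 0 0 0 0
t=7: a0@(2,4) a1@(0,0) a2@(2,4) a3@(2,4) a4@(0,0) a5@(0,0) a6@(0,0) a7@(0,0) | pheromone: 26 0 0 0 0 0 / 0 0 0 0 0 0 / 0 0 0 0 19 0 / 0 0 0 0 0 0
t=8: a0@(2,4) a1@(0,0) a2@(2,4) a3@(2,4) a4@(0,0) a5@(0,0) a6@(0,0) a7@(0,0) | pheromone: 30 0 0 0 0 0 / 0 0 0 0 0 0 / 0 0 0 0 21 0 / 0 0 0 0 0 0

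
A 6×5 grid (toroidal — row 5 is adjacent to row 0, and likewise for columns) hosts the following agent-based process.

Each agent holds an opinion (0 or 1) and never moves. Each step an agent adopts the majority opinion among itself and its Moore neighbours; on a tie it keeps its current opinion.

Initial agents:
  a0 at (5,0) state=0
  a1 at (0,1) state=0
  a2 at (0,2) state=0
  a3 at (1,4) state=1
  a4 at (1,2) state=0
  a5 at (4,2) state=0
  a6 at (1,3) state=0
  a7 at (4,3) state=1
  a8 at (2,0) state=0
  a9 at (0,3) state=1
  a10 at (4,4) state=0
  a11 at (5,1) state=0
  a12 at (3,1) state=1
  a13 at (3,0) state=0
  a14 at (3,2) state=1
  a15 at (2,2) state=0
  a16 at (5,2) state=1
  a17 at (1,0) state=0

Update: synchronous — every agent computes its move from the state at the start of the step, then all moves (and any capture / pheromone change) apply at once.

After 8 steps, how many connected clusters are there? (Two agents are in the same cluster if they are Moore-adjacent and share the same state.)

t=1: a0@(5,0):0 a1@(0,1):0 a2@(0,2):0 a3@(1,4):0 a4@(1,2):0 a5@(4,2):1 a6@(1,3):0 a7@(4,3):1 a8@(2,0):0 a9@(0,3):1 a10@(4,4):0 a11@(5,1):0 a12@(3,1):0 a13@(3,0):0 a14@(3,2):1 a15@(2,2):0 a16@(5,2):0 a17@(1,0):0
t=2: a0@(5,0):0 a1@(0,1):0 a2@(0,2):0 a3@(1,4):0 a4@(1,2):0 a5@(4,2):1 a6@(1,3):0 a7@(4,3):1 a8@(2,0):0 a9@(0,3):0 a10@(4,4):0 a11@(5,1):0 a12@(3,1):0 a13@(3,0):0 a14@(3,2):1 a15@(2,2):0 a16@(5,2):0 a17@(1,0):0
t=3: (unchanged — steady state)

2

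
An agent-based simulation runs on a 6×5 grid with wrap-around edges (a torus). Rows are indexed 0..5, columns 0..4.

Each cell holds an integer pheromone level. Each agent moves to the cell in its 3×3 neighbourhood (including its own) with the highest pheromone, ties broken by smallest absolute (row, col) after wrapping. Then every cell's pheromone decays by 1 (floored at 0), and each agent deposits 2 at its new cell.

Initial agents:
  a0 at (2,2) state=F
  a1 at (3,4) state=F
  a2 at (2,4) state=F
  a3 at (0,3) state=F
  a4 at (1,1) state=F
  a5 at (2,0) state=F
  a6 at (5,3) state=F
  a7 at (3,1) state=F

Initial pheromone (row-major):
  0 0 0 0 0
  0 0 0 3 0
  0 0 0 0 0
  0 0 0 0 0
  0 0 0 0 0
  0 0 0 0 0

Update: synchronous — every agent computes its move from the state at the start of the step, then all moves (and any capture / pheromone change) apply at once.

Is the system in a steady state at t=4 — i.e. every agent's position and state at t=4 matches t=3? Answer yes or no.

t=1: a0@(1,3) a1@(2,0) a2@(1,3) a3@(1,3) a4@(0,0) a5@(1,0) a6@(0,2) a7@(2,0) | pheromone: 2 0 2 0 0 / 2 0 0 8 0 / 4 0 0 0 0 / 0 0 0 0 0 / 0 0 0 0 0 / 0 0 0 0 0
t=2: a0@(1,3) a1@(2,0) a2@(1,3) a3@(1,3) a4@(0,0) a5@(2,0) a6@(1,3) a7@(2,0) | pheromone: 3 0 1 0 0 / 1 0 0 15 0 / 9 0 0 0 0 / 0 0 0 0 0 / 0 0 0 0 0 / 0 0 0 0 0
t=3: a0@(1,3) a1@(2,0) a2@(1,3) a3@(1,3) a4@(0,0) a5@(2,0) a6@(1,3) a7@(2,0) | pheromone: 4 0 0 0 0 / 0 0 0 22 0 / 14 0 0 0 0 / 0 0 0 0 0 / 0 0 0 0 0 / 0 0 0 0 0
t=4: a0@(1,3) a1@(2,0) a2@(1,3) a3@(1,3) a4@(0,0) a5@(2,0) a6@(1,3) a7@(2,0) | pheromone: 5 0 0 0 0 / 0 0 0 29 0 / 19 0 0 0 0 / 0 0 0 0 0 / 0 0 0 0 0 / 0 0 0 0 0

yes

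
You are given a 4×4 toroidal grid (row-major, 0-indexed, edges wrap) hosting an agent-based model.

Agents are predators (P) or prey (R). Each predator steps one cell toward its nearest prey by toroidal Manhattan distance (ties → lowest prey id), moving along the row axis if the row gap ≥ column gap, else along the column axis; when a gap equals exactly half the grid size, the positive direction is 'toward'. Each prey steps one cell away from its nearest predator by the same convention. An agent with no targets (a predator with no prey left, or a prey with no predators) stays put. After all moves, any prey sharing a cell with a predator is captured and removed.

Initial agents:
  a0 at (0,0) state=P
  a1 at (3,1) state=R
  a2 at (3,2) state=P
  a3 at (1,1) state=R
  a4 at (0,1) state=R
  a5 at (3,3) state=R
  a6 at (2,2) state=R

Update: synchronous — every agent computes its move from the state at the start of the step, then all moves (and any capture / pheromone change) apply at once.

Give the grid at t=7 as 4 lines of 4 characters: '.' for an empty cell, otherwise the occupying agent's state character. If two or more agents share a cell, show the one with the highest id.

R..P
R.R.
....
..RP

t=1: a0@(0,1):P a1@(3,0):R a2@(3,1):P a3@(2,1):R a4@(0,2):R a5@(3,0):R a6@(1,2):R
t=2: a0@(0,2):P a1@(3,3):R a2@(3,0):P a3@(1,1):R a4@(0,3):R a5@(3,3):R a6@(2,2):R
t=3: a0@(0,3):P a1@(3,2):R a2@(3,3):P a3@(2,1):R a4@(0,0):R a5@(3,2):R a6@(1,2):R
t=4: a0@(0,0):P a1@(3,1):R a2@(3,2):P a3@(2,0):R a4@(0,1):R a5@(3,1):R a6@(2,2):R
t=5: a0@(0,1):P a1@(3,0):R a2@(3,1):P a3@(1,0):R a4@(0,2):R a5@(3,0):R a6@(1,2):R
t=6: a0@(0,2):P a1@(3,3):R a2@(3,0):P a3@(2,0):R a4@(0,3):R a5@(3,3):R a6@(2,2):R
t=7: a0@(0,3):P a1@(3,2):R a2@(3,3):P a3@(1,0):R a4@(0,0):R a5@(3,2):R a6@(1,2):R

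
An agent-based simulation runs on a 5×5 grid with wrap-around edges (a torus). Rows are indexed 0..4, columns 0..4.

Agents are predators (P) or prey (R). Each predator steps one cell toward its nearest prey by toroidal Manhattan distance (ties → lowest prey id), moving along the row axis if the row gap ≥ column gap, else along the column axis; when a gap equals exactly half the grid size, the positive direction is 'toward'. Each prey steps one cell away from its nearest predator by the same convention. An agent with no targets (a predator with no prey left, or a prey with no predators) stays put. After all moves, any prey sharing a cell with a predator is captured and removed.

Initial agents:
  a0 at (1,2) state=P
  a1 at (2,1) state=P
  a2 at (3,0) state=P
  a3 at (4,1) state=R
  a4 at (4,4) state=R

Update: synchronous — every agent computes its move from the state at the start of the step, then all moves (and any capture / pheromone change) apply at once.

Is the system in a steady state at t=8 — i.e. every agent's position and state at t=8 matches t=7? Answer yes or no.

t=1: a0@(0,2):P a1@(3,1):P a2@(4,0):P a3@(0,1):R a4@(0,4):R
t=2: a0@(0,1):P a1@(4,1):P a2@(0,0):P
t=3: (unchanged — steady state)

yes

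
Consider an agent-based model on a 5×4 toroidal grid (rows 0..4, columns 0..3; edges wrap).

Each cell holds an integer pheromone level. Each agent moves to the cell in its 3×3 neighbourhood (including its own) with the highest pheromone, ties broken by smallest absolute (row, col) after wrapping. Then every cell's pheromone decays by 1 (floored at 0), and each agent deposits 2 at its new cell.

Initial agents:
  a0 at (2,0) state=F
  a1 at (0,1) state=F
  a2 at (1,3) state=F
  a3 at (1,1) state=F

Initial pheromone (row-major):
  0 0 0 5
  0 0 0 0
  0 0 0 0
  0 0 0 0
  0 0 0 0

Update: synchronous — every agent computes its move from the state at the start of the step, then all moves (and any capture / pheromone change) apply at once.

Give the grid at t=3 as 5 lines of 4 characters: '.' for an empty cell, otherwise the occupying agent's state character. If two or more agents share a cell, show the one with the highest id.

...F
....
....
....
....

t=1: a0@(1,0) a1@(0,0) a2@(0,3) a3@(0,0) | pheromone: 4 0 0 6 / 2 0 0 0 / 0 0 0 0 / 0 0 0 0 / 0 0 0 0
t=2: a0@(0,3) a1@(0,3) a2@(0,3) a3@(0,3) | pheromone: 3 0 0 13 / 1 0 0 0 / 0 0 0 0 / 0 0 0 0 / 0 0 0 0
t=3: a0@(0,3) a1@(0,3) a2@(0,3) a3@(0,3) | pheromone: 2 0 0 20 / 0 0 0 0 / 0 0 0 0 / 0 0 0 0 / 0 0 0 0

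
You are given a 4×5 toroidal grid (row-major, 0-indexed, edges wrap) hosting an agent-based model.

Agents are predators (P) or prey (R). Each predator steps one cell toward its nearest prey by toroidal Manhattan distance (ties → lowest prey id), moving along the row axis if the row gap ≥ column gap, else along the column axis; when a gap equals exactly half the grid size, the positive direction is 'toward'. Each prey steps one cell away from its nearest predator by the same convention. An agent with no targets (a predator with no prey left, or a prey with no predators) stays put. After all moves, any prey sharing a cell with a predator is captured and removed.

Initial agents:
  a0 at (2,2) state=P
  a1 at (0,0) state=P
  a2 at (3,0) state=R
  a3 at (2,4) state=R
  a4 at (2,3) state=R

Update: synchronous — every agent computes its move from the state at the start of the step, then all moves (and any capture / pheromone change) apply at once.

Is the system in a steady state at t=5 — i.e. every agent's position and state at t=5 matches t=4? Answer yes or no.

no

t=1: a0@(2,3):P a1@(3,0):P a2@(2,0):R a3@(2,0):R a4@(2,4):R
t=2: a0@(2,4):P a1@(2,0):P a2@(1,0):R a3@(1,0):R
t=3: a0@(1,4):P a1@(1,0):P a2@(0,0):R a3@(0,0):R
t=4: a0@(0,4):P a1@(0,0):P a2@(3,0):R a3@(3,0):R
t=5: a0@(3,4):P a1@(3,0):P a2@(2,0):R a3@(2,0):R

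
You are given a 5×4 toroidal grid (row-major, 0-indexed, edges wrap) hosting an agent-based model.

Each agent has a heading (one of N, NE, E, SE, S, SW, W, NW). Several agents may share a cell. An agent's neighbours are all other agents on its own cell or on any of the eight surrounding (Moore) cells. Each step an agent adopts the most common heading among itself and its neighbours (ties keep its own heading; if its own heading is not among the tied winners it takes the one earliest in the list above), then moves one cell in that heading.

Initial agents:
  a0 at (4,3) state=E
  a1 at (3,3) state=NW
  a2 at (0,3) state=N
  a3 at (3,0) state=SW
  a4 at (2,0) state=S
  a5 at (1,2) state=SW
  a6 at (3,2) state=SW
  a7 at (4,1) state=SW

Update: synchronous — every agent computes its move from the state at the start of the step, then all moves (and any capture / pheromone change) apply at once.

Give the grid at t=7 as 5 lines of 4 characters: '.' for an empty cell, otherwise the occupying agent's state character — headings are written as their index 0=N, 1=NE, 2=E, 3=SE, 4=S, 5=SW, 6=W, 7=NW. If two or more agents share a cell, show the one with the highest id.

55.5
5.5.
....
...5
..5.

t=1: a0@(0,2):SW a1@(4,2):SW a2@(4,3):N a3@(4,3):SW a4@(3,0):S a5@(2,1):SW a6@(4,1):SW a7@(0,0):SW
t=2: a0@(1,1):SW a1@(0,1):SW a2@(0,2):SW a3@(0,2):SW a4@(4,3):SW a5@(3,0):SW a6@(0,0):SW a7@(1,3):SW
t=3: a0@(2,0):SW a1@(1,0):SW a2@(1,1):SW a3@(1,1):SW a4@(0,2):SW a5@(4,3):SW a6@(1,3):SW a7@(2,2):SW
t=4: a0@(3,3):SW a1@(2,3):SW a2@(2,0):SW a3@(2,0):SW a4@(1,1):SW a5@(0,2):SW a6@(2,2):SW a7@(3,1):SW
t=5: a0@(4,2):SW a1@(3,2):SW a2@(3,3):SW a3@(3,3):SW a4@(2,0):SW a5@(1,1):SW a6@(3,1):SW a7@(4,0):SW
t=6: a0@(0,1):SW a1@(4,1):SW a2@(4,2):SW a3@(4,2):SW a4@(3,3):SW a5@(2,0):SW a6@(4,0):SW a7@(0,3):SW
t=7: a0@(1,0):SW a1@(0,0):SW a2@(0,1):SW a3@(0,1):SW a4@(4,2):SW a5@(3,3):SW a6@(0,3):SW a7@(1,2):SW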